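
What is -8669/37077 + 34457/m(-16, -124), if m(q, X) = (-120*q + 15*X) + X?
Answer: -1278117005/2372928 ≈ -538.62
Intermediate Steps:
m(q, X) = -120*q + 16*X
-8669/37077 + 34457/m(-16, -124) = -8669/37077 + 34457/(-120*(-16) + 16*(-124)) = -8669*1/37077 + 34457/(1920 - 1984) = -8669/37077 + 34457/(-64) = -8669/37077 + 34457*(-1/64) = -8669/37077 - 34457/64 = -1278117005/2372928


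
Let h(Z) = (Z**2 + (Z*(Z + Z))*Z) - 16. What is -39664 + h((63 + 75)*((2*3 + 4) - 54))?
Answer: -447702540992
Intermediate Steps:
h(Z) = -16 + Z**2 + 2*Z**3 (h(Z) = (Z**2 + (Z*(2*Z))*Z) - 16 = (Z**2 + (2*Z**2)*Z) - 16 = (Z**2 + 2*Z**3) - 16 = -16 + Z**2 + 2*Z**3)
-39664 + h((63 + 75)*((2*3 + 4) - 54)) = -39664 + (-16 + ((63 + 75)*((2*3 + 4) - 54))**2 + 2*((63 + 75)*((2*3 + 4) - 54))**3) = -39664 + (-16 + (138*((6 + 4) - 54))**2 + 2*(138*((6 + 4) - 54))**3) = -39664 + (-16 + (138*(10 - 54))**2 + 2*(138*(10 - 54))**3) = -39664 + (-16 + (138*(-44))**2 + 2*(138*(-44))**3) = -39664 + (-16 + (-6072)**2 + 2*(-6072)**3) = -39664 + (-16 + 36869184 + 2*(-223869685248)) = -39664 + (-16 + 36869184 - 447739370496) = -39664 - 447702501328 = -447702540992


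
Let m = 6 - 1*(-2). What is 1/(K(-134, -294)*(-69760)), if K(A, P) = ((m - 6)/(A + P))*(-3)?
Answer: -107/104640 ≈ -0.0010226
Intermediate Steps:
m = 8 (m = 6 + 2 = 8)
K(A, P) = -6/(A + P) (K(A, P) = ((8 - 6)/(A + P))*(-3) = (2/(A + P))*(-3) = -6/(A + P))
1/(K(-134, -294)*(-69760)) = 1/(-6/(-134 - 294)*(-69760)) = -1/69760/(-6/(-428)) = -1/69760/(-6*(-1/428)) = -1/69760/(3/214) = (214/3)*(-1/69760) = -107/104640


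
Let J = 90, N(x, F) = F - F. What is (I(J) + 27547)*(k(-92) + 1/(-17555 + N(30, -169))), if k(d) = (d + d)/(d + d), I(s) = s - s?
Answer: 483560038/17555 ≈ 27545.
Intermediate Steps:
N(x, F) = 0
I(s) = 0
k(d) = 1 (k(d) = (2*d)/((2*d)) = (2*d)*(1/(2*d)) = 1)
(I(J) + 27547)*(k(-92) + 1/(-17555 + N(30, -169))) = (0 + 27547)*(1 + 1/(-17555 + 0)) = 27547*(1 + 1/(-17555)) = 27547*(1 - 1/17555) = 27547*(17554/17555) = 483560038/17555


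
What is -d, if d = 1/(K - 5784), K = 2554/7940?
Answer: 3970/22961203 ≈ 0.00017290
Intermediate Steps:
K = 1277/3970 (K = 2554*(1/7940) = 1277/3970 ≈ 0.32166)
d = -3970/22961203 (d = 1/(1277/3970 - 5784) = 1/(-22961203/3970) = -3970/22961203 ≈ -0.00017290)
-d = -1*(-3970/22961203) = 3970/22961203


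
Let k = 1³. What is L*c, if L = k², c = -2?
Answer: -2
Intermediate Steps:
k = 1
L = 1 (L = 1² = 1)
L*c = 1*(-2) = -2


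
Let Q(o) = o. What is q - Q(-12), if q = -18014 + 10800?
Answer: -7202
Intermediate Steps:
q = -7214
q - Q(-12) = -7214 - 1*(-12) = -7214 + 12 = -7202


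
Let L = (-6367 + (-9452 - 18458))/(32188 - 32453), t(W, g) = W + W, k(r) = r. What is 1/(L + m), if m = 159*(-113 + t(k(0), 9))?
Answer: -265/4726978 ≈ -5.6061e-5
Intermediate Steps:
t(W, g) = 2*W
m = -17967 (m = 159*(-113 + 2*0) = 159*(-113 + 0) = 159*(-113) = -17967)
L = 34277/265 (L = (-6367 - 27910)/(-265) = -34277*(-1/265) = 34277/265 ≈ 129.35)
1/(L + m) = 1/(34277/265 - 17967) = 1/(-4726978/265) = -265/4726978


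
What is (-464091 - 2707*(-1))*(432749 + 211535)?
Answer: -297262329056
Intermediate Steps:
(-464091 - 2707*(-1))*(432749 + 211535) = (-464091 + 2707)*644284 = -461384*644284 = -297262329056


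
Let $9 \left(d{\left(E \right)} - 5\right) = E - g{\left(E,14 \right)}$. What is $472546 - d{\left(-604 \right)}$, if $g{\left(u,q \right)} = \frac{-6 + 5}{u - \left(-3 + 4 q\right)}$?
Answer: $\frac{2794531762}{5913} \approx 4.7261 \cdot 10^{5}$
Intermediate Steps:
$g{\left(u,q \right)} = - \frac{1}{3 + u - 4 q}$
$d{\left(E \right)} = 5 - \frac{1}{9 \left(53 - E\right)} + \frac{E}{9}$ ($d{\left(E \right)} = 5 + \frac{E - \frac{1}{-3 - E + 4 \cdot 14}}{9} = 5 + \frac{E - \frac{1}{-3 - E + 56}}{9} = 5 + \frac{E - \frac{1}{53 - E}}{9} = 5 + \left(- \frac{1}{9 \left(53 - E\right)} + \frac{E}{9}\right) = 5 - \frac{1}{9 \left(53 - E\right)} + \frac{E}{9}$)
$472546 - d{\left(-604 \right)} = 472546 - \frac{1 + \left(-53 - 604\right) \left(45 - 604\right)}{9 \left(-53 - 604\right)} = 472546 - \frac{1 - -367263}{9 \left(-657\right)} = 472546 - \frac{1}{9} \left(- \frac{1}{657}\right) \left(1 + 367263\right) = 472546 - \frac{1}{9} \left(- \frac{1}{657}\right) 367264 = 472546 - - \frac{367264}{5913} = 472546 + \frac{367264}{5913} = \frac{2794531762}{5913}$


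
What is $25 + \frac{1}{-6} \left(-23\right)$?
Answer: $\frac{173}{6} \approx 28.833$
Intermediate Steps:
$25 + \frac{1}{-6} \left(-23\right) = 25 - - \frac{23}{6} = 25 + \frac{23}{6} = \frac{173}{6}$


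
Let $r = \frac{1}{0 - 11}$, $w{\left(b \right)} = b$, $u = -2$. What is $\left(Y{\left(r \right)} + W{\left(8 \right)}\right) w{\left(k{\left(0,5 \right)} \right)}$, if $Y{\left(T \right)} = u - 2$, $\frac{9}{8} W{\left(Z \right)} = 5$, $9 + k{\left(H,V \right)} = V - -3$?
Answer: $- \frac{4}{9} \approx -0.44444$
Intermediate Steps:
$k{\left(H,V \right)} = -6 + V$ ($k{\left(H,V \right)} = -9 + \left(V - -3\right) = -9 + \left(V + 3\right) = -9 + \left(3 + V\right) = -6 + V$)
$W{\left(Z \right)} = \frac{40}{9}$ ($W{\left(Z \right)} = \frac{8}{9} \cdot 5 = \frac{40}{9}$)
$r = - \frac{1}{11}$ ($r = \frac{1}{-11} = - \frac{1}{11} \approx -0.090909$)
$Y{\left(T \right)} = -4$ ($Y{\left(T \right)} = -2 - 2 = -4$)
$\left(Y{\left(r \right)} + W{\left(8 \right)}\right) w{\left(k{\left(0,5 \right)} \right)} = \left(-4 + \frac{40}{9}\right) \left(-6 + 5\right) = \frac{4}{9} \left(-1\right) = - \frac{4}{9}$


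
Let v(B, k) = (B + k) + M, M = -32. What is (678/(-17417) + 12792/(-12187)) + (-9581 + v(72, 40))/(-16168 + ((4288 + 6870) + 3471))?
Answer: 553696201843/108889882227 ≈ 5.0849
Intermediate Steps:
v(B, k) = -32 + B + k (v(B, k) = (B + k) - 32 = -32 + B + k)
(678/(-17417) + 12792/(-12187)) + (-9581 + v(72, 40))/(-16168 + ((4288 + 6870) + 3471)) = (678/(-17417) + 12792/(-12187)) + (-9581 + (-32 + 72 + 40))/(-16168 + ((4288 + 6870) + 3471)) = (678*(-1/17417) + 12792*(-1/12187)) + (-9581 + 80)/(-16168 + (11158 + 3471)) = (-678/17417 - 12792/12187) - 9501/(-16168 + 14629) = -231061050/212260979 - 9501/(-1539) = -231061050/212260979 - 9501*(-1/1539) = -231061050/212260979 + 3167/513 = 553696201843/108889882227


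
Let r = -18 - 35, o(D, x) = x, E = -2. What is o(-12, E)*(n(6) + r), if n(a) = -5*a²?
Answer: 466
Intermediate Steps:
r = -53
o(-12, E)*(n(6) + r) = -2*(-5*6² - 53) = -2*(-5*36 - 53) = -2*(-180 - 53) = -2*(-233) = 466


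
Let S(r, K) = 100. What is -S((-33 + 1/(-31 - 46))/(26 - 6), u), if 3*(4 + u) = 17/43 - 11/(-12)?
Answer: -100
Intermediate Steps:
u = -5515/1548 (u = -4 + (17/43 - 11/(-12))/3 = -4 + (17*(1/43) - 11*(-1/12))/3 = -4 + (17/43 + 11/12)/3 = -4 + (⅓)*(677/516) = -4 + 677/1548 = -5515/1548 ≈ -3.5627)
-S((-33 + 1/(-31 - 46))/(26 - 6), u) = -1*100 = -100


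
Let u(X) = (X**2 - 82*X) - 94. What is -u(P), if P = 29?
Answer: 1631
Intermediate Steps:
u(X) = -94 + X**2 - 82*X
-u(P) = -(-94 + 29**2 - 82*29) = -(-94 + 841 - 2378) = -1*(-1631) = 1631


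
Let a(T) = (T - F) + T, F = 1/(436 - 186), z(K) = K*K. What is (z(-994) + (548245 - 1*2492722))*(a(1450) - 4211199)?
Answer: 1006247426921191/250 ≈ 4.0250e+12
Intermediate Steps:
z(K) = K²
F = 1/250 ≈ 0.0040000
a(T) = -1/250 + 2*T (a(T) = (T - 1*1/250) + T = (T - 1/250) + T = (-1/250 + T) + T = -1/250 + 2*T)
(z(-994) + (548245 - 1*2492722))*(a(1450) - 4211199) = ((-994)² + (548245 - 1*2492722))*((-1/250 + 2*1450) - 4211199) = (988036 + (548245 - 2492722))*((-1/250 + 2900) - 4211199) = (988036 - 1944477)*(724999/250 - 4211199) = -956441*(-1052074751/250) = 1006247426921191/250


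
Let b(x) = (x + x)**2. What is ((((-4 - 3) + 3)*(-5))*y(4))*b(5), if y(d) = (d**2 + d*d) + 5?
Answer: 74000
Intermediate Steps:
b(x) = 4*x**2 (b(x) = (2*x)**2 = 4*x**2)
y(d) = 5 + 2*d**2 (y(d) = (d**2 + d**2) + 5 = 2*d**2 + 5 = 5 + 2*d**2)
((((-4 - 3) + 3)*(-5))*y(4))*b(5) = ((((-4 - 3) + 3)*(-5))*(5 + 2*4**2))*(4*5**2) = (((-7 + 3)*(-5))*(5 + 2*16))*(4*25) = ((-4*(-5))*(5 + 32))*100 = (20*37)*100 = 740*100 = 74000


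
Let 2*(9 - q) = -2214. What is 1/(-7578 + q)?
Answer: -1/6462 ≈ -0.00015475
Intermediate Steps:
q = 1116 (q = 9 - ½*(-2214) = 9 + 1107 = 1116)
1/(-7578 + q) = 1/(-7578 + 1116) = 1/(-6462) = -1/6462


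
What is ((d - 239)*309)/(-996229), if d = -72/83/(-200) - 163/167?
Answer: 25695264873/345218254225 ≈ 0.074432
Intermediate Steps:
d = -336722/346525 (d = -72*1/83*(-1/200) - 163*1/167 = -72/83*(-1/200) - 163/167 = 9/2075 - 163/167 = -336722/346525 ≈ -0.97171)
((d - 239)*309)/(-996229) = ((-336722/346525 - 239)*309)/(-996229) = -83156197/346525*309*(-1/996229) = -25695264873/346525*(-1/996229) = 25695264873/345218254225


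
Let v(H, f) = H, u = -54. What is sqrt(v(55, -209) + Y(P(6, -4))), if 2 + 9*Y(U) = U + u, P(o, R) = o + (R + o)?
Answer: sqrt(447)/3 ≈ 7.0475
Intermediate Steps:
P(o, R) = R + 2*o
Y(U) = -56/9 + U/9 (Y(U) = -2/9 + (U - 54)/9 = -2/9 + (-54 + U)/9 = -2/9 + (-6 + U/9) = -56/9 + U/9)
sqrt(v(55, -209) + Y(P(6, -4))) = sqrt(55 + (-56/9 + (-4 + 2*6)/9)) = sqrt(55 + (-56/9 + (-4 + 12)/9)) = sqrt(55 + (-56/9 + (1/9)*8)) = sqrt(55 + (-56/9 + 8/9)) = sqrt(55 - 16/3) = sqrt(149/3) = sqrt(447)/3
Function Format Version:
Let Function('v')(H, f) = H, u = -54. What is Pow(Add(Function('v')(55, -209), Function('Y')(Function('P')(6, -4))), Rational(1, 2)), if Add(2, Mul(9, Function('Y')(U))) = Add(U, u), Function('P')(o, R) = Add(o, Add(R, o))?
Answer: Mul(Rational(1, 3), Pow(447, Rational(1, 2))) ≈ 7.0475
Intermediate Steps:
Function('P')(o, R) = Add(R, Mul(2, o))
Function('Y')(U) = Add(Rational(-56, 9), Mul(Rational(1, 9), U)) (Function('Y')(U) = Add(Rational(-2, 9), Mul(Rational(1, 9), Add(U, -54))) = Add(Rational(-2, 9), Mul(Rational(1, 9), Add(-54, U))) = Add(Rational(-2, 9), Add(-6, Mul(Rational(1, 9), U))) = Add(Rational(-56, 9), Mul(Rational(1, 9), U)))
Pow(Add(Function('v')(55, -209), Function('Y')(Function('P')(6, -4))), Rational(1, 2)) = Pow(Add(55, Add(Rational(-56, 9), Mul(Rational(1, 9), Add(-4, Mul(2, 6))))), Rational(1, 2)) = Pow(Add(55, Add(Rational(-56, 9), Mul(Rational(1, 9), Add(-4, 12)))), Rational(1, 2)) = Pow(Add(55, Add(Rational(-56, 9), Mul(Rational(1, 9), 8))), Rational(1, 2)) = Pow(Add(55, Add(Rational(-56, 9), Rational(8, 9))), Rational(1, 2)) = Pow(Add(55, Rational(-16, 3)), Rational(1, 2)) = Pow(Rational(149, 3), Rational(1, 2)) = Mul(Rational(1, 3), Pow(447, Rational(1, 2)))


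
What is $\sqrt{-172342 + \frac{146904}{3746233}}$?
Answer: $\frac{i \sqrt{2418692177891174206}}{3746233} \approx 415.14 i$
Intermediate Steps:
$\sqrt{-172342 + \frac{146904}{3746233}} = \sqrt{- \frac{645633140782}{3746233}} = \frac{i \sqrt{2418692177891174206}}{3746233}$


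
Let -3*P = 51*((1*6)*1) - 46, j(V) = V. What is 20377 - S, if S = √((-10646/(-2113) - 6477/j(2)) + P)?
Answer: 20377 - I*√533649817986/12678 ≈ 20377.0 - 57.621*I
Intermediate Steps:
P = -260/3 (P = -(51*((1*6)*1) - 46)/3 = -(51*(6*1) - 46)/3 = -(51*6 - 46)/3 = -(306 - 46)/3 = -⅓*260 = -260/3 ≈ -86.667)
S = I*√533649817986/12678 (S = √((-10646/(-2113) - 6477/2) - 260/3) = √((-10646*(-1/2113) - 6477*½) - 260/3) = √((10646/2113 - 6477/2) - 260/3) = √(-13664609/4226 - 260/3) = √(-42092587/12678) = I*√533649817986/12678 ≈ 57.621*I)
20377 - S = 20377 - I*√533649817986/12678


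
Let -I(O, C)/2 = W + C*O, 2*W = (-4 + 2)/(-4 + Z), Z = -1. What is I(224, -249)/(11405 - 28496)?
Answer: -557758/85455 ≈ -6.5269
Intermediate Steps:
W = 1/5 (W = ((-4 + 2)/(-4 - 1))/2 = (-2/(-5))/2 = (-2*(-1/5))/2 = (1/2)*(2/5) = 1/5 ≈ 0.20000)
I(O, C) = -2/5 - 2*C*O (I(O, C) = -2*(1/5 + C*O) = -2/5 - 2*C*O)
I(224, -249)/(11405 - 28496) = (-2/5 - 2*(-249)*224)/(11405 - 28496) = (-2/5 + 111552)/(-17091) = (557758/5)*(-1/17091) = -557758/85455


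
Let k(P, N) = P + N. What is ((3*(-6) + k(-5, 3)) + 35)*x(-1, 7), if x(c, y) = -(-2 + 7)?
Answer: -75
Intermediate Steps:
k(P, N) = N + P
x(c, y) = -5 (x(c, y) = -1*5 = -5)
((3*(-6) + k(-5, 3)) + 35)*x(-1, 7) = ((3*(-6) + (3 - 5)) + 35)*(-5) = ((-18 - 2) + 35)*(-5) = (-20 + 35)*(-5) = 15*(-5) = -75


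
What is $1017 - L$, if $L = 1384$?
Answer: $-367$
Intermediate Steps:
$1017 - L = 1017 - 1384 = -367$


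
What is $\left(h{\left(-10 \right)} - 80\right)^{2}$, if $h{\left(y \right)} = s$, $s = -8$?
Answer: $7744$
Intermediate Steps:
$h{\left(y \right)} = -8$
$\left(h{\left(-10 \right)} - 80\right)^{2} = \left(-8 - 80\right)^{2} = \left(-88\right)^{2} = 7744$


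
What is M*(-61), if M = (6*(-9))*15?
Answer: 49410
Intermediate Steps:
M = -810 (M = -54*15 = -810)
M*(-61) = -810*(-61) = 49410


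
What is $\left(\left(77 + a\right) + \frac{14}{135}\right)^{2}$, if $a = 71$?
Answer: $\frac{399760036}{18225} \approx 21935.0$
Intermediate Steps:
$\left(\left(77 + a\right) + \frac{14}{135}\right)^{2} = \left(\left(77 + 71\right) + \frac{14}{135}\right)^{2} = \left(148 + 14 \cdot \frac{1}{135}\right)^{2} = \left(148 + \frac{14}{135}\right)^{2} = \left(\frac{19994}{135}\right)^{2} = \frac{399760036}{18225}$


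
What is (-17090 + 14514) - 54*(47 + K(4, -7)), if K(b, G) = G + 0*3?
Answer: -4736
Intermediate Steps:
K(b, G) = G (K(b, G) = G + 0 = G)
(-17090 + 14514) - 54*(47 + K(4, -7)) = (-17090 + 14514) - 54*(47 - 7) = -2576 - 54*40 = -2576 - 2160 = -4736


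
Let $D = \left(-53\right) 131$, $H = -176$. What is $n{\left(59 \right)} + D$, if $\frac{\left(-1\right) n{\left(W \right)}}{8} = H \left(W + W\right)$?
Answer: $159201$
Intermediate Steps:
$D = -6943$
$n{\left(W \right)} = 2816 W$ ($n{\left(W \right)} = - 8 \left(- 176 \left(W + W\right)\right) = - 8 \left(- 176 \cdot 2 W\right) = - 8 \left(- 352 W\right) = 2816 W$)
$n{\left(59 \right)} + D = 2816 \cdot 59 - 6943 = 166144 - 6943 = 159201$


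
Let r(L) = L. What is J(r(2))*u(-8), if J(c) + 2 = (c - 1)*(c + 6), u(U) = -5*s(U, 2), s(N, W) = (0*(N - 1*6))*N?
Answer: 0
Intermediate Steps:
s(N, W) = 0 (s(N, W) = (0*(N - 6))*N = (0*(-6 + N))*N = 0*N = 0)
u(U) = 0 (u(U) = -5*0 = 0)
J(c) = -2 + (-1 + c)*(6 + c) (J(c) = -2 + (c - 1)*(c + 6) = -2 + (-1 + c)*(6 + c))
J(r(2))*u(-8) = (-8 + 2² + 5*2)*0 = (-8 + 4 + 10)*0 = 6*0 = 0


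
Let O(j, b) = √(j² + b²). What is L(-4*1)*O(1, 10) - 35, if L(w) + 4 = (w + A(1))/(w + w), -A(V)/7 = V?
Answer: -35 - 21*√101/8 ≈ -61.381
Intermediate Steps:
A(V) = -7*V
O(j, b) = √(b² + j²)
L(w) = -4 + (-7 + w)/(2*w) (L(w) = -4 + (w - 7*1)/(w + w) = -4 + (w - 7)/((2*w)) = -4 + (-7 + w)*(1/(2*w)) = -4 + (-7 + w)/(2*w))
L(-4*1)*O(1, 10) - 35 = (7*(-1 - (-4))/(2*((-4*1))))*√(10² + 1²) - 35 = ((7/2)*(-1 - 1*(-4))/(-4))*√(100 + 1) - 35 = ((7/2)*(-¼)*(-1 + 4))*√101 - 35 = ((7/2)*(-¼)*3)*√101 - 35 = -21*√101/8 - 35 = -35 - 21*√101/8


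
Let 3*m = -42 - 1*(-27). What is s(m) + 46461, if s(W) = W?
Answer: 46456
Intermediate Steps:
m = -5 (m = (-42 - 1*(-27))/3 = (-42 + 27)/3 = (⅓)*(-15) = -5)
s(m) + 46461 = -5 + 46461 = 46456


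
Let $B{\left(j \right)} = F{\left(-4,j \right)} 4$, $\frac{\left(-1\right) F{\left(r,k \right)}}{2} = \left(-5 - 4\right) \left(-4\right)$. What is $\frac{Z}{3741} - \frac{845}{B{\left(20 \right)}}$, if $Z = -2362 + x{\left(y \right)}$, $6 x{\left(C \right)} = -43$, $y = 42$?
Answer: $\frac{275425}{119712} \approx 2.3007$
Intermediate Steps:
$x{\left(C \right)} = - \frac{43}{6}$ ($x{\left(C \right)} = \frac{1}{6} \left(-43\right) = - \frac{43}{6}$)
$F{\left(r,k \right)} = -72$ ($F{\left(r,k \right)} = - 2 \left(-5 - 4\right) \left(-4\right) = - 2 \left(\left(-9\right) \left(-4\right)\right) = \left(-2\right) 36 = -72$)
$Z = - \frac{14215}{6}$ ($Z = -2362 - \frac{43}{6} = - \frac{14215}{6} \approx -2369.2$)
$B{\left(j \right)} = -288$ ($B{\left(j \right)} = \left(-72\right) 4 = -288$)
$\frac{Z}{3741} - \frac{845}{B{\left(20 \right)}} = - \frac{14215}{6 \cdot 3741} - \frac{845}{-288} = \left(- \frac{14215}{6}\right) \frac{1}{3741} - - \frac{845}{288} = - \frac{14215}{22446} + \frac{845}{288} = \frac{275425}{119712}$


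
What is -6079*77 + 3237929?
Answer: 2769846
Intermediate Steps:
-6079*77 + 3237929 = -468083 + 3237929 = 2769846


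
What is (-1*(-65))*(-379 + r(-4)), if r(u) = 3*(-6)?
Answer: -25805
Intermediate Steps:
r(u) = -18
(-1*(-65))*(-379 + r(-4)) = (-1*(-65))*(-379 - 18) = 65*(-397) = -25805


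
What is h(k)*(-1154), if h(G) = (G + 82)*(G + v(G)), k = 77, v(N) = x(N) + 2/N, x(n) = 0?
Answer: -1088255466/77 ≈ -1.4133e+7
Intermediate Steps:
v(N) = 2/N (v(N) = 0 + 2/N = 2/N)
h(G) = (82 + G)*(G + 2/G) (h(G) = (G + 82)*(G + 2/G) = (82 + G)*(G + 2/G))
h(k)*(-1154) = (2 + 77² + 82*77 + 164/77)*(-1154) = (2 + 5929 + 6314 + 164*(1/77))*(-1154) = (2 + 5929 + 6314 + 164/77)*(-1154) = (943029/77)*(-1154) = -1088255466/77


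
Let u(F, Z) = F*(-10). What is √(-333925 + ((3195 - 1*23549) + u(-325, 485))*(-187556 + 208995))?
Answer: I*√367026581 ≈ 19158.0*I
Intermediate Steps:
u(F, Z) = -10*F
√(-333925 + ((3195 - 1*23549) + u(-325, 485))*(-187556 + 208995)) = √(-333925 + ((3195 - 1*23549) - 10*(-325))*(-187556 + 208995)) = √(-333925 + ((3195 - 23549) + 3250)*21439) = √(-333925 + (-20354 + 3250)*21439) = √(-333925 - 17104*21439) = √(-333925 - 366692656) = √(-367026581) = I*√367026581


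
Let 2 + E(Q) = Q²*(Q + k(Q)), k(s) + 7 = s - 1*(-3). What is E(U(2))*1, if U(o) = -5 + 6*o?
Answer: 488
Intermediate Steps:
k(s) = -4 + s (k(s) = -7 + (s - 1*(-3)) = -7 + (s + 3) = -7 + (3 + s) = -4 + s)
E(Q) = -2 + Q²*(-4 + 2*Q) (E(Q) = -2 + Q²*(Q + (-4 + Q)) = -2 + Q²*(-4 + 2*Q))
E(U(2))*1 = (-2 + (-5 + 6*2)³ + (-5 + 6*2)²*(-4 + (-5 + 6*2)))*1 = (-2 + (-5 + 12)³ + (-5 + 12)²*(-4 + (-5 + 12)))*1 = (-2 + 7³ + 7²*(-4 + 7))*1 = (-2 + 343 + 49*3)*1 = (-2 + 343 + 147)*1 = 488*1 = 488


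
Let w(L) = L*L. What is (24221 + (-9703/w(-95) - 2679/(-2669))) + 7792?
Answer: 771118621093/24087725 ≈ 32013.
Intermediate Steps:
w(L) = L²
(24221 + (-9703/w(-95) - 2679/(-2669))) + 7792 = (24221 + (-9703/((-95)²) - 2679/(-2669))) + 7792 = (24221 + (-9703/9025 - 2679*(-1/2669))) + 7792 = (24221 + (-9703*1/9025 + 2679/2669)) + 7792 = (24221 + (-9703/9025 + 2679/2669)) + 7792 = (24221 - 1719332/24087725) + 7792 = 583427067893/24087725 + 7792 = 771118621093/24087725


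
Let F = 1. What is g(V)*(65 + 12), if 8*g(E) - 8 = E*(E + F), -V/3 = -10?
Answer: 36113/4 ≈ 9028.3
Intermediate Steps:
V = 30 (V = -3*(-10) = 30)
g(E) = 1 + E*(1 + E)/8 (g(E) = 1 + (E*(E + 1))/8 = 1 + (E*(1 + E))/8 = 1 + E*(1 + E)/8)
g(V)*(65 + 12) = (1 + (⅛)*30 + (⅛)*30²)*(65 + 12) = (1 + 15/4 + (⅛)*900)*77 = (1 + 15/4 + 225/2)*77 = (469/4)*77 = 36113/4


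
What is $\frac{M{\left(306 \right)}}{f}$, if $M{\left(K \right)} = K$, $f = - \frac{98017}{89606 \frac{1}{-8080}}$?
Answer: $\frac{6854859}{197994340} \approx 0.034621$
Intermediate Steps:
$f = \frac{395988680}{44803}$ ($f = - \frac{98017}{89606 \left(- \frac{1}{8080}\right)} = - \frac{98017}{- \frac{44803}{4040}} = \left(-98017\right) \left(- \frac{4040}{44803}\right) = \frac{395988680}{44803} \approx 8838.4$)
$\frac{M{\left(306 \right)}}{f} = \frac{306}{\frac{395988680}{44803}} = 306 \cdot \frac{44803}{395988680} = \frac{6854859}{197994340}$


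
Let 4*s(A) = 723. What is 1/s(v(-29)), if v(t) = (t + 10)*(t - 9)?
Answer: 4/723 ≈ 0.0055325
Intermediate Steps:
v(t) = (-9 + t)*(10 + t) (v(t) = (10 + t)*(-9 + t) = (-9 + t)*(10 + t))
s(A) = 723/4 (s(A) = (1/4)*723 = 723/4)
1/s(v(-29)) = 1/(723/4) = 4/723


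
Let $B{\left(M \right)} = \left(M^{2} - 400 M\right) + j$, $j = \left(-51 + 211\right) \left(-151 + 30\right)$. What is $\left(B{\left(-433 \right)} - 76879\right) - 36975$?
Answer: $227475$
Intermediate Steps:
$j = -19360$ ($j = 160 \left(-121\right) = -19360$)
$B{\left(M \right)} = -19360 + M^{2} - 400 M$ ($B{\left(M \right)} = \left(M^{2} - 400 M\right) - 19360 = -19360 + M^{2} - 400 M$)
$\left(B{\left(-433 \right)} - 76879\right) - 36975 = \left(\left(-19360 + \left(-433\right)^{2} - -173200\right) - 76879\right) - 36975 = \left(\left(-19360 + 187489 + 173200\right) - 76879\right) - 36975 = \left(341329 - 76879\right) - 36975 = 264450 - 36975 = 227475$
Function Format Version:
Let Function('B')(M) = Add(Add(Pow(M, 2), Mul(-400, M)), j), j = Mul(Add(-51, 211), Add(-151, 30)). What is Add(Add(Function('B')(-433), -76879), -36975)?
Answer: 227475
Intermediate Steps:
j = -19360 (j = Mul(160, -121) = -19360)
Function('B')(M) = Add(-19360, Pow(M, 2), Mul(-400, M)) (Function('B')(M) = Add(Add(Pow(M, 2), Mul(-400, M)), -19360) = Add(-19360, Pow(M, 2), Mul(-400, M)))
Add(Add(Function('B')(-433), -76879), -36975) = Add(Add(Add(-19360, Pow(-433, 2), Mul(-400, -433)), -76879), -36975) = Add(Add(Add(-19360, 187489, 173200), -76879), -36975) = Add(Add(341329, -76879), -36975) = Add(264450, -36975) = 227475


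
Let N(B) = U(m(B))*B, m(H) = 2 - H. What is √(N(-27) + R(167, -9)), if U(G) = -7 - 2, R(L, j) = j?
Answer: 3*√26 ≈ 15.297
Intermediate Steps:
U(G) = -9
N(B) = -9*B
√(N(-27) + R(167, -9)) = √(-9*(-27) - 9) = √(243 - 9) = √234 = 3*√26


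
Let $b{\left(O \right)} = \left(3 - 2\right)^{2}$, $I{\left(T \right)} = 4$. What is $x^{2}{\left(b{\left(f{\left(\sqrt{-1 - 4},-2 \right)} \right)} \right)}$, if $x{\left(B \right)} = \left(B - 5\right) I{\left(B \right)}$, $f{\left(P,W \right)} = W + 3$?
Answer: $256$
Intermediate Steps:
$f{\left(P,W \right)} = 3 + W$
$b{\left(O \right)} = 1$ ($b{\left(O \right)} = 1^{2} = 1$)
$x{\left(B \right)} = -20 + 4 B$ ($x{\left(B \right)} = \left(B - 5\right) 4 = \left(-5 + B\right) 4 = -20 + 4 B$)
$x^{2}{\left(b{\left(f{\left(\sqrt{-1 - 4},-2 \right)} \right)} \right)} = \left(-20 + 4 \cdot 1\right)^{2} = \left(-20 + 4\right)^{2} = \left(-16\right)^{2} = 256$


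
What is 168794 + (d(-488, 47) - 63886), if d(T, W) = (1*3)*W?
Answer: 105049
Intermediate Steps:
d(T, W) = 3*W
168794 + (d(-488, 47) - 63886) = 168794 + (3*47 - 63886) = 168794 + (141 - 63886) = 168794 - 63745 = 105049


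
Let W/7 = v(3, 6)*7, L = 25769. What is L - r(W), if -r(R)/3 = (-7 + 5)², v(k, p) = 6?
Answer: 25781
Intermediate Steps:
W = 294 (W = 7*(6*7) = 7*42 = 294)
r(R) = -12 (r(R) = -3*(-7 + 5)² = -3*(-2)² = -3*4 = -12)
L - r(W) = 25769 - 1*(-12) = 25769 + 12 = 25781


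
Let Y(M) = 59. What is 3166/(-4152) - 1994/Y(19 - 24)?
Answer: -4232941/122484 ≈ -34.559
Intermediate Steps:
3166/(-4152) - 1994/Y(19 - 24) = 3166/(-4152) - 1994/59 = 3166*(-1/4152) - 1994*1/59 = -1583/2076 - 1994/59 = -4232941/122484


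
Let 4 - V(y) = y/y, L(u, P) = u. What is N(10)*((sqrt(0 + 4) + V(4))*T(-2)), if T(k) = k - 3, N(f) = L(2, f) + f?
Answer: -300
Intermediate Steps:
N(f) = 2 + f
T(k) = -3 + k
V(y) = 3 (V(y) = 4 - y/y = 4 - 1*1 = 4 - 1 = 3)
N(10)*((sqrt(0 + 4) + V(4))*T(-2)) = (2 + 10)*((sqrt(0 + 4) + 3)*(-3 - 2)) = 12*((sqrt(4) + 3)*(-5)) = 12*((2 + 3)*(-5)) = 12*(5*(-5)) = 12*(-25) = -300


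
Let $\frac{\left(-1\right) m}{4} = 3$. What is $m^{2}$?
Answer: $144$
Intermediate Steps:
$m = -12$ ($m = \left(-4\right) 3 = -12$)
$m^{2} = \left(-12\right)^{2} = 144$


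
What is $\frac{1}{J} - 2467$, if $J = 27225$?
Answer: $- \frac{67164074}{27225} \approx -2467.0$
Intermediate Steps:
$\frac{1}{J} - 2467 = \frac{1}{27225} - 2467 = - \frac{67164074}{27225}$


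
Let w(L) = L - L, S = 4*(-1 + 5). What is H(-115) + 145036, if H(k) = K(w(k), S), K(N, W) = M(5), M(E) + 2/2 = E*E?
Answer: 145060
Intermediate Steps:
M(E) = -1 + E² (M(E) = -1 + E*E = -1 + E²)
S = 16 (S = 4*4 = 16)
w(L) = 0
K(N, W) = 24 (K(N, W) = -1 + 5² = -1 + 25 = 24)
H(k) = 24
H(-115) + 145036 = 24 + 145036 = 145060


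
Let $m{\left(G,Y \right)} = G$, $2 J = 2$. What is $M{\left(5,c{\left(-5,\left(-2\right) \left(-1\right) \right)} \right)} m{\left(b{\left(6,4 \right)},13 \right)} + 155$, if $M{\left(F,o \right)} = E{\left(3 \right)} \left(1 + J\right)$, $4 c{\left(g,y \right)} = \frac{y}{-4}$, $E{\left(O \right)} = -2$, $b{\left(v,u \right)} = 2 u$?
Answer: $123$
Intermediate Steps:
$J = 1$ ($J = \frac{1}{2} \cdot 2 = 1$)
$c{\left(g,y \right)} = - \frac{y}{16}$ ($c{\left(g,y \right)} = \frac{y \frac{1}{-4}}{4} = \frac{y \left(- \frac{1}{4}\right)}{4} = \frac{\left(- \frac{1}{4}\right) y}{4} = - \frac{y}{16}$)
$M{\left(F,o \right)} = -4$ ($M{\left(F,o \right)} = - 2 \left(1 + 1\right) = \left(-2\right) 2 = -4$)
$M{\left(5,c{\left(-5,\left(-2\right) \left(-1\right) \right)} \right)} m{\left(b{\left(6,4 \right)},13 \right)} + 155 = - 4 \cdot 2 \cdot 4 + 155 = \left(-4\right) 8 + 155 = -32 + 155 = 123$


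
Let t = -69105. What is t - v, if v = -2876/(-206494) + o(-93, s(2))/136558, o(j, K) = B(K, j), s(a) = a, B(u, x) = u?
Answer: -487162838486314/7049601913 ≈ -69105.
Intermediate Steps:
o(j, K) = K
v = 98288449/7049601913 (v = -2876/(-206494) + 2/136558 = -2876*(-1/206494) + 2*(1/136558) = 1438/103247 + 1/68279 = 98288449/7049601913 ≈ 0.013942)
t - v = -69105 - 1*98288449/7049601913 = -69105 - 98288449/7049601913 = -487162838486314/7049601913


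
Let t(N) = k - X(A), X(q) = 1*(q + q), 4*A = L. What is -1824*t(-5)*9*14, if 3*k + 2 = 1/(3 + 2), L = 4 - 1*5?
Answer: 114912/5 ≈ 22982.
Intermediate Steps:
L = -1 (L = 4 - 5 = -1)
A = -¼ (A = (¼)*(-1) = -¼ ≈ -0.25000)
X(q) = 2*q (X(q) = 1*(2*q) = 2*q)
k = -⅗ (k = -⅔ + 1/(3*(3 + 2)) = -⅔ + (⅓)/5 = -⅔ + (⅓)*(⅕) = -⅔ + 1/15 = -⅗ ≈ -0.60000)
t(N) = -⅒ (t(N) = -⅗ - 2*(-1)/4 = -⅗ - 1*(-½) = -⅗ + ½ = -⅒)
-1824*t(-5)*9*14 = -1824*(-⅒*9)*14 = -(-8208)*14/5 = -1824*(-63/5) = 114912/5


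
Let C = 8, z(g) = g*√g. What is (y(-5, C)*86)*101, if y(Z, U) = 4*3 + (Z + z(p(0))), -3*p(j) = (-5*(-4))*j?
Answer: 60802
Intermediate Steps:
p(j) = -20*j/3 (p(j) = -(-5*(-4))*j/3 = -20*j/3)
z(g) = g^(3/2)
y(Z, U) = 12 + Z (y(Z, U) = 4*3 + (Z + (-20/3*0)^(3/2)) = 12 + (Z + 0^(3/2)) = 12 + (Z + 0) = 12 + Z)
(y(-5, C)*86)*101 = ((12 - 5)*86)*101 = (7*86)*101 = 602*101 = 60802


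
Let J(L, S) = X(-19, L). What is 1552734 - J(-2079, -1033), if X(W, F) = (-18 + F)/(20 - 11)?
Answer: 1552967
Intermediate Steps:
X(W, F) = -2 + F/9 (X(W, F) = (-18 + F)/9 = (-18 + F)*(⅑) = -2 + F/9)
J(L, S) = -2 + L/9
1552734 - J(-2079, -1033) = 1552734 - (-2 + (⅑)*(-2079)) = 1552734 - (-2 - 231) = 1552734 - 1*(-233) = 1552734 + 233 = 1552967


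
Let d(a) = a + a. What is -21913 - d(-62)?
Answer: -21789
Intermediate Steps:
d(a) = 2*a
-21913 - d(-62) = -21913 - 2*(-62) = -21913 - 1*(-124) = -21913 + 124 = -21789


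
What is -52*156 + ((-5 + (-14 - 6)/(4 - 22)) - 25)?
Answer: -73268/9 ≈ -8140.9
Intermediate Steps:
-52*156 + ((-5 + (-14 - 6)/(4 - 22)) - 25) = -8112 + ((-5 - 20/(-18)) - 25) = -8112 + ((-5 - 20*(-1/18)) - 25) = -8112 + ((-5 + 10/9) - 25) = -8112 + (-35/9 - 25) = -8112 - 260/9 = -73268/9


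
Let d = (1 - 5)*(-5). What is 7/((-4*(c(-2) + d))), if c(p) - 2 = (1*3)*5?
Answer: -7/148 ≈ -0.047297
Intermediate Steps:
c(p) = 17 (c(p) = 2 + (1*3)*5 = 2 + 3*5 = 2 + 15 = 17)
d = 20 (d = -4*(-5) = 20)
7/((-4*(c(-2) + d))) = 7/((-4*(17 + 20))) = 7/((-4*37)) = 7/(-148) = 7*(-1/148) = -7/148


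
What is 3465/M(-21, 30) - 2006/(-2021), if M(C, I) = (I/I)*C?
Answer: -331459/2021 ≈ -164.01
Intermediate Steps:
M(C, I) = C (M(C, I) = 1*C = C)
3465/M(-21, 30) - 2006/(-2021) = 3465/(-21) - 2006/(-2021) = 3465*(-1/21) - 2006*(-1/2021) = -165 + 2006/2021 = -331459/2021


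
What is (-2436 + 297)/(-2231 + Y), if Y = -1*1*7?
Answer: 713/746 ≈ 0.95576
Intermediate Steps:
Y = -7 (Y = -1*7 = -7)
(-2436 + 297)/(-2231 + Y) = (-2436 + 297)/(-2231 - 7) = -2139/(-2238) = -2139*(-1/2238) = 713/746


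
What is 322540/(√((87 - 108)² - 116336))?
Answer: -64508*I*√115895/23179 ≈ -947.44*I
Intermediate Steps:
322540/(√((87 - 108)² - 116336)) = 322540/(√((-21)² - 116336)) = 322540/(√(441 - 116336)) = 322540/(√(-115895)) = 322540/((I*√115895)) = 322540*(-I*√115895/115895) = -64508*I*√115895/23179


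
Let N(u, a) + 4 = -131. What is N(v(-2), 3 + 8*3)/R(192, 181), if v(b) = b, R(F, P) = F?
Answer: -45/64 ≈ -0.70313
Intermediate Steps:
N(u, a) = -135 (N(u, a) = -4 - 131 = -135)
N(v(-2), 3 + 8*3)/R(192, 181) = -135/192 = -135*1/192 = -45/64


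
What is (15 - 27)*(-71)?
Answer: 852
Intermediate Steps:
(15 - 27)*(-71) = -12*(-71) = 852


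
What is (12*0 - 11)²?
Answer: 121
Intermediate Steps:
(12*0 - 11)² = (0 - 11)² = (-11)² = 121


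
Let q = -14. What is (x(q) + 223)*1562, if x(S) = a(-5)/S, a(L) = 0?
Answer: 348326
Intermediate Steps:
x(S) = 0 (x(S) = 0/S = 0)
(x(q) + 223)*1562 = (0 + 223)*1562 = 223*1562 = 348326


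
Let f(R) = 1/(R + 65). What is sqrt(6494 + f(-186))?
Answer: sqrt(785773)/11 ≈ 80.585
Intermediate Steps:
f(R) = 1/(65 + R)
sqrt(6494 + f(-186)) = sqrt(6494 + 1/(65 - 186)) = sqrt(6494 + 1/(-121)) = sqrt(6494 - 1/121) = sqrt(785773/121) = sqrt(785773)/11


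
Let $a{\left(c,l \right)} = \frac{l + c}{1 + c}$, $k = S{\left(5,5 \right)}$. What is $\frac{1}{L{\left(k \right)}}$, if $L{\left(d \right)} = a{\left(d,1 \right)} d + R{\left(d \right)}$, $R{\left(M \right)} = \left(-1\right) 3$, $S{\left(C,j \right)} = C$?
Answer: $\frac{1}{2} \approx 0.5$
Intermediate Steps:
$k = 5$
$a{\left(c,l \right)} = \frac{c + l}{1 + c}$
$R{\left(M \right)} = -3$
$L{\left(d \right)} = -3 + d$ ($L{\left(d \right)} = \frac{d + 1}{1 + d} d - 3 = \frac{1 + d}{1 + d} d - 3 = 1 d - 3 = d - 3 = -3 + d$)
$\frac{1}{L{\left(k \right)}} = \frac{1}{-3 + 5} = \frac{1}{2}$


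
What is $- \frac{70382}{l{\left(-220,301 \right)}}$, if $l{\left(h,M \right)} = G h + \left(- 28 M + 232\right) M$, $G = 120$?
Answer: $\frac{35191}{1246698} \approx 0.028227$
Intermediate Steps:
$l{\left(h,M \right)} = 120 h + M \left(232 - 28 M\right)$ ($l{\left(h,M \right)} = 120 h + \left(- 28 M + 232\right) M = 120 h + \left(232 - 28 M\right) M = 120 h + M \left(232 - 28 M\right)$)
$- \frac{70382}{l{\left(-220,301 \right)}} = - \frac{70382}{- 28 \cdot 301^{2} + 120 \left(-220\right) + 232 \cdot 301} = - \frac{70382}{\left(-28\right) 90601 - 26400 + 69832} = - \frac{70382}{-2536828 - 26400 + 69832} = - \frac{70382}{-2493396} = \left(-70382\right) \left(- \frac{1}{2493396}\right) = \frac{35191}{1246698}$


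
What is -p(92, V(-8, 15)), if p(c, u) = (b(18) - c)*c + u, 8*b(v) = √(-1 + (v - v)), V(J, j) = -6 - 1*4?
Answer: 8474 - 23*I/2 ≈ 8474.0 - 11.5*I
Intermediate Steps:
V(J, j) = -10 (V(J, j) = -6 - 4 = -10)
b(v) = I/8 (b(v) = √(-1 + (v - v))/8 = √(-1 + 0)/8 = √(-1)/8 = I/8)
p(c, u) = u + c*(-c + I/8) (p(c, u) = (I/8 - c)*c + u = (-c + I/8)*c + u = c*(-c + I/8) + u = u + c*(-c + I/8))
-p(92, V(-8, 15)) = -(-10 - 1*92² + (⅛)*I*92) = -(-10 - 1*8464 + 23*I/2) = -(-10 - 8464 + 23*I/2) = -(-8474 + 23*I/2) = 8474 - 23*I/2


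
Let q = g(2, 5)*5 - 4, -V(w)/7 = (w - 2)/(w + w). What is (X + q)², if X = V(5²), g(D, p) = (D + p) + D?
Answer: 3568321/2500 ≈ 1427.3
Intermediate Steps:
g(D, p) = p + 2*D
V(w) = -7*(-2 + w)/(2*w) (V(w) = -7*(w - 2)/(w + w) = -7*(-2 + w)/(2*w))
X = -161/50 (X = -7/2 + 7/(5²) = -7/2 + 7/25 = -161/50 ≈ -3.2200)
q = 41 (q = (5 + 2*2)*5 - 4 = (5 + 4)*5 - 4 = 9*5 - 4 = 45 - 4 = 41)
(X + q)² = (-161/50 + 41)² = (1889/50)² = 3568321/2500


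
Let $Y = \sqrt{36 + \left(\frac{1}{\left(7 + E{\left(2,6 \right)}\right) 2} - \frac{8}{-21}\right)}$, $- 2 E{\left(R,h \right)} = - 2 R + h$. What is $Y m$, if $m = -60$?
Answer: $- \frac{30 \sqrt{7147}}{7} \approx -362.31$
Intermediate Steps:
$E{\left(R,h \right)} = R - \frac{h}{2}$ ($E{\left(R,h \right)} = - \frac{- 2 R + h}{2} = - \frac{h - 2 R}{2} = R - \frac{h}{2}$)
$Y = \frac{\sqrt{7147}}{14}$ ($Y = \sqrt{36 + \left(\frac{1}{\left(7 + \left(2 - 3\right)\right) 2} - \frac{8}{-21}\right)} = \sqrt{36 + \left(\frac{1}{7 + \left(2 - 3\right)} \frac{1}{2} - - \frac{8}{21}\right)} = \sqrt{36 + \left(\frac{1}{7 - 1} \cdot \frac{1}{2} + \frac{8}{21}\right)} = \sqrt{36 + \left(\frac{1}{6} \cdot \frac{1}{2} + \frac{8}{21}\right)} = \sqrt{36 + \left(\frac{1}{12} + \frac{8}{21}\right)} = \sqrt{36 + \frac{13}{28}} = \sqrt{\frac{1021}{28}} = \frac{\sqrt{7147}}{14} \approx 6.0386$)
$Y m = \frac{\sqrt{7147}}{14} \left(-60\right) = - \frac{30 \sqrt{7147}}{7}$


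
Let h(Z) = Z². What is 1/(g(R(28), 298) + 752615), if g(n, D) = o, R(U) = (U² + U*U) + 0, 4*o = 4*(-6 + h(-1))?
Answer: 1/752610 ≈ 1.3287e-6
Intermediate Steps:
o = -5 (o = (4*(-6 + (-1)²))/4 = (4*(-6 + 1))/4 = (4*(-5))/4 = (¼)*(-20) = -5)
R(U) = 2*U² (R(U) = (U² + U²) + 0 = 2*U² + 0 = 2*U²)
g(n, D) = -5
1/(g(R(28), 298) + 752615) = 1/(-5 + 752615) = 1/752610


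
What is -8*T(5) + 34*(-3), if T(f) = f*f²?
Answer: -1102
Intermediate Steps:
T(f) = f³
-8*T(5) + 34*(-3) = -8*5³ + 34*(-3) = -8*125 - 102 = -1000 - 102 = -1102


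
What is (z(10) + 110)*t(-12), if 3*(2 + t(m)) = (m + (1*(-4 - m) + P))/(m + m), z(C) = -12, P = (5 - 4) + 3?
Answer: -196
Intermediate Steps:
P = 4 (P = 1 + 3 = 4)
t(m) = -2 (t(m) = -2 + ((m + (1*(-4 - m) + 4))/(m + m))/3 = -2 + ((m + ((-4 - m) + 4))/((2*m)))/3 = -2 + ((m - m)*(1/(2*m)))/3 = -2 + (0*(1/(2*m)))/3 = -2 + (⅓)*0 = -2 + 0 = -2)
(z(10) + 110)*t(-12) = (-12 + 110)*(-2) = 98*(-2) = -196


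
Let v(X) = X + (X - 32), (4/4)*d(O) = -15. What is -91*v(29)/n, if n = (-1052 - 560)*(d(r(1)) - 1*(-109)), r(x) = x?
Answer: 91/5828 ≈ 0.015614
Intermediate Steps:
d(O) = -15
n = -151528 (n = (-1052 - 560)*(-15 - 1*(-109)) = -1612*(-15 + 109) = -1612*94 = -151528)
v(X) = -32 + 2*X (v(X) = X + (-32 + X) = -32 + 2*X)
-91*v(29)/n = -91*(-32 + 2*29)/(-151528) = -91*(-32 + 58)*(-1)/151528 = -2366*(-1)/151528 = -91*(-1/5828) = 91/5828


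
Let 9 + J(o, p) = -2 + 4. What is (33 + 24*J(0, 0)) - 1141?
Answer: -1276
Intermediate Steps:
J(o, p) = -7 (J(o, p) = -9 + (-2 + 4) = -9 + 2 = -7)
(33 + 24*J(0, 0)) - 1141 = (33 + 24*(-7)) - 1141 = (33 - 168) - 1141 = -135 - 1141 = -1276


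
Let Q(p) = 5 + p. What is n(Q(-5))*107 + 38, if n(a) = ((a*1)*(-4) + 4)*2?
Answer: 894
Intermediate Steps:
n(a) = 8 - 8*a (n(a) = (a*(-4) + 4)*2 = (-4*a + 4)*2 = (4 - 4*a)*2 = 8 - 8*a)
n(Q(-5))*107 + 38 = (8 - 8*(5 - 5))*107 + 38 = (8 - 8*0)*107 + 38 = (8 + 0)*107 + 38 = 8*107 + 38 = 856 + 38 = 894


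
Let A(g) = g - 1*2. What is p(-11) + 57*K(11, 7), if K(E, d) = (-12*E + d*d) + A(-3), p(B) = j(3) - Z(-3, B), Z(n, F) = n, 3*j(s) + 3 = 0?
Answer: -5014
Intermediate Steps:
j(s) = -1 (j(s) = -1 + (⅓)*0 = -1 + 0 = -1)
A(g) = -2 + g (A(g) = g - 2 = -2 + g)
p(B) = 2 (p(B) = -1 - 1*(-3) = -1 + 3 = 2)
K(E, d) = -5 + d² - 12*E (K(E, d) = (-12*E + d*d) + (-2 - 3) = (-12*E + d²) - 5 = (d² - 12*E) - 5 = -5 + d² - 12*E)
p(-11) + 57*K(11, 7) = 2 + 57*(-5 + 7² - 12*11) = 2 + 57*(-5 + 49 - 132) = 2 + 57*(-88) = 2 - 5016 = -5014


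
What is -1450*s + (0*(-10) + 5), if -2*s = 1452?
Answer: 1052705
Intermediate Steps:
s = -726 (s = -½*1452 = -726)
-1450*s + (0*(-10) + 5) = -1450*(-726) + (0*(-10) + 5) = 1052700 + (0 + 5) = 1052700 + 5 = 1052705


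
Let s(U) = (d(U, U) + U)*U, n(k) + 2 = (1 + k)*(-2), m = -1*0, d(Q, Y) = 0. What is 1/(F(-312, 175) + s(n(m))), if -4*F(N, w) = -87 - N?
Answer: -4/161 ≈ -0.024845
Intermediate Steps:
F(N, w) = 87/4 + N/4 (F(N, w) = -(-87 - N)/4 = 87/4 + N/4)
m = 0
n(k) = -4 - 2*k (n(k) = -2 + (1 + k)*(-2) = -2 + (-2 - 2*k) = -4 - 2*k)
s(U) = U**2 (s(U) = (0 + U)*U = U*U = U**2)
1/(F(-312, 175) + s(n(m))) = 1/((87/4 + (1/4)*(-312)) + (-4 - 2*0)**2) = 1/((87/4 - 78) + (-4 + 0)**2) = 1/(-225/4 + (-4)**2) = 1/(-225/4 + 16) = 1/(-161/4) = -4/161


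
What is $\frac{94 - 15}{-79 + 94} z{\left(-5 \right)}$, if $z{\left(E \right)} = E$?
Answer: $- \frac{79}{3} \approx -26.333$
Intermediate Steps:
$\frac{94 - 15}{-79 + 94} z{\left(-5 \right)} = \frac{94 - 15}{-79 + 94} \left(-5\right) = \frac{79}{15} \left(-5\right) = - \frac{79}{3}$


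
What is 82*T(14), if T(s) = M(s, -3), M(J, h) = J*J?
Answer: 16072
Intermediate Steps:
M(J, h) = J²
T(s) = s²
82*T(14) = 82*14² = 82*196 = 16072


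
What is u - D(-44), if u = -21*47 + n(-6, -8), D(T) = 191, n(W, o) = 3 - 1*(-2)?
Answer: -1173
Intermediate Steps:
n(W, o) = 5 (n(W, o) = 3 + 2 = 5)
u = -982 (u = -21*47 + 5 = -987 + 5 = -982)
u - D(-44) = -982 - 1*191 = -982 - 191 = -1173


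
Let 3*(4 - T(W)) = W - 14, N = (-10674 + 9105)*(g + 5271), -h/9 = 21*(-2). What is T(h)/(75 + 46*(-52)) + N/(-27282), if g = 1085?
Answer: 11554815938/31606197 ≈ 365.59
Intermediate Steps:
h = 378 (h = -189*(-2) = -9*(-42) = 378)
N = -9972564 (N = (-10674 + 9105)*(1085 + 5271) = -1569*6356 = -9972564)
T(W) = 26/3 - W/3 (T(W) = 4 - (W - 14)/3 = 4 - (-14 + W)/3 = 4 + (14/3 - W/3) = 26/3 - W/3)
T(h)/(75 + 46*(-52)) + N/(-27282) = (26/3 - 1/3*378)/(75 + 46*(-52)) - 9972564/(-27282) = (26/3 - 126)/(75 - 2392) - 9972564*(-1/27282) = -352/3/(-2317) + 1662094/4547 = -352/3*(-1/2317) + 1662094/4547 = 352/6951 + 1662094/4547 = 11554815938/31606197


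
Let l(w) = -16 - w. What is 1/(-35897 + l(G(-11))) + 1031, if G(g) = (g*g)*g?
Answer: 35654041/34582 ≈ 1031.0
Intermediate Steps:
G(g) = g³ (G(g) = g²*g = g³)
1/(-35897 + l(G(-11))) + 1031 = 1/(-35897 + (-16 - 1*(-11)³)) + 1031 = 1/(-35897 + (-16 - 1*(-1331))) + 1031 = 1/(-35897 + (-16 + 1331)) + 1031 = 1/(-35897 + 1315) + 1031 = 1/(-34582) + 1031 = -1/34582 + 1031 = 35654041/34582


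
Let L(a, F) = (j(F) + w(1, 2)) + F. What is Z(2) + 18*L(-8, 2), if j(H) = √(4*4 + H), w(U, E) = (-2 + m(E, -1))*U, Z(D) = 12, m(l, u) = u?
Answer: -6 + 54*√2 ≈ 70.368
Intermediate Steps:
w(U, E) = -3*U (w(U, E) = (-2 - 1)*U = -3*U)
j(H) = √(16 + H)
L(a, F) = -3 + F + √(16 + F) (L(a, F) = (√(16 + F) - 3*1) + F = (√(16 + F) - 3) + F = (-3 + √(16 + F)) + F = -3 + F + √(16 + F))
Z(2) + 18*L(-8, 2) = 12 + 18*(-3 + 2 + √(16 + 2)) = 12 + 18*(-3 + 2 + √18) = 12 + 18*(-3 + 2 + 3*√2) = 12 + 18*(-1 + 3*√2) = 12 + (-18 + 54*√2) = -6 + 54*√2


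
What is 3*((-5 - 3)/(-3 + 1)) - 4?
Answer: 8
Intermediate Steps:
3*((-5 - 3)/(-3 + 1)) - 4 = 3*(-8/(-2)) - 4 = 3*(-8*(-½)) - 4 = 3*4 - 4 = 12 - 4 = 8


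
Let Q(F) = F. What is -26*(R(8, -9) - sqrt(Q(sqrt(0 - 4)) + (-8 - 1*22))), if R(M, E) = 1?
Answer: -26 + 26*sqrt(-30 + 2*I) ≈ -21.256 + 142.49*I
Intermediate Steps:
-26*(R(8, -9) - sqrt(Q(sqrt(0 - 4)) + (-8 - 1*22))) = -26*(1 - sqrt(sqrt(0 - 4) + (-8 - 1*22))) = -26*(1 - sqrt(sqrt(-4) + (-8 - 22))) = -26*(1 - sqrt(2*I - 30)) = -26*(1 - sqrt(-30 + 2*I)) = -26 + 26*sqrt(-30 + 2*I)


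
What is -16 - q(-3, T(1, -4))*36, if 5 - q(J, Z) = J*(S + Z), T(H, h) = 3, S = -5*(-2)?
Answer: -1600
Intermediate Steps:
S = 10
q(J, Z) = 5 - J*(10 + Z)
-16 - q(-3, T(1, -4))*36 = -16 - (5 - 10*(-3) - 1*(-3)*3)*36 = -16 - (5 + 30 + 9)*36 = -16 - 1*44*36 = -16 - 44*36 = -16 - 1584 = -1600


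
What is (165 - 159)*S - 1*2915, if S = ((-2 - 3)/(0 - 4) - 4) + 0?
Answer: -5863/2 ≈ -2931.5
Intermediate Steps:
S = -11/4 (S = (-5/(-4) - 4) + 0 = (-5*(-¼) - 4) + 0 = (5/4 - 4) + 0 = -11/4 + 0 = -11/4 ≈ -2.7500)
(165 - 159)*S - 1*2915 = (165 - 159)*(-11/4) - 1*2915 = 6*(-11/4) - 2915 = -33/2 - 2915 = -5863/2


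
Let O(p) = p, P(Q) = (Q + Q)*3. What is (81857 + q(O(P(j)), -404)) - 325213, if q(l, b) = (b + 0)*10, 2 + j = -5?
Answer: -247396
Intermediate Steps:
j = -7 (j = -2 - 5 = -7)
P(Q) = 6*Q (P(Q) = (2*Q)*3 = 6*Q)
q(l, b) = 10*b (q(l, b) = b*10 = 10*b)
(81857 + q(O(P(j)), -404)) - 325213 = (81857 + 10*(-404)) - 325213 = (81857 - 4040) - 325213 = 77817 - 325213 = -247396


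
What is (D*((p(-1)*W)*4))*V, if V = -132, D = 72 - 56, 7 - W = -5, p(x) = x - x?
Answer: 0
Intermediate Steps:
p(x) = 0
W = 12 (W = 7 - 1*(-5) = 7 + 5 = 12)
D = 16
(D*((p(-1)*W)*4))*V = (16*((0*12)*4))*(-132) = (16*(0*4))*(-132) = (16*0)*(-132) = 0*(-132) = 0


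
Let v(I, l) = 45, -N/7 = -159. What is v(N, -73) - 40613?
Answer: -40568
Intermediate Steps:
N = 1113 (N = -7*(-159) = 1113)
v(N, -73) - 40613 = 45 - 40613 = -40568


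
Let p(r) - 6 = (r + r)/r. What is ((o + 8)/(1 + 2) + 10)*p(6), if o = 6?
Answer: 352/3 ≈ 117.33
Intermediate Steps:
p(r) = 8 (p(r) = 6 + (r + r)/r = 6 + (2*r)/r = 6 + 2 = 8)
((o + 8)/(1 + 2) + 10)*p(6) = ((6 + 8)/(1 + 2) + 10)*8 = (14/3 + 10)*8 = (44/3)*8 = 352/3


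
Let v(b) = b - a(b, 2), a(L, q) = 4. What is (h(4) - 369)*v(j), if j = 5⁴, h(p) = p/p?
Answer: -228528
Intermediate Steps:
h(p) = 1
j = 625
v(b) = -4 + b (v(b) = b - 1*4 = b - 4 = -4 + b)
(h(4) - 369)*v(j) = (1 - 369)*(-4 + 625) = -368*621 = -228528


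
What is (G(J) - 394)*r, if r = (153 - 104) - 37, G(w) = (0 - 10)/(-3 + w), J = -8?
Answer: -51888/11 ≈ -4717.1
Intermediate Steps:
G(w) = -10/(-3 + w)
r = 12 (r = 49 - 37 = 12)
(G(J) - 394)*r = (-10/(-3 - 8) - 394)*12 = (-10/(-11) - 394)*12 = (-10*(-1/11) - 394)*12 = (10/11 - 394)*12 = -4324/11*12 = -51888/11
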